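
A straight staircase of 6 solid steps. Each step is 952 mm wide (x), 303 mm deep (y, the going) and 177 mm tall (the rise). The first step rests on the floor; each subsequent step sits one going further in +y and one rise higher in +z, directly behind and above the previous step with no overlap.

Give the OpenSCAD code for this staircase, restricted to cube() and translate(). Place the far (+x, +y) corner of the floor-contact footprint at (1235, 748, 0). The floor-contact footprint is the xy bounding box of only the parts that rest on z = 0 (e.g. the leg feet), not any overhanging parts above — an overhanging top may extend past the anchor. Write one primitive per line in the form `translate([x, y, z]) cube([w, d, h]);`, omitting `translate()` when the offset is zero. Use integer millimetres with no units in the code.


translate([283, 445, 0]) cube([952, 303, 177]);
translate([283, 748, 177]) cube([952, 303, 177]);
translate([283, 1051, 354]) cube([952, 303, 177]);
translate([283, 1354, 531]) cube([952, 303, 177]);
translate([283, 1657, 708]) cube([952, 303, 177]);
translate([283, 1960, 885]) cube([952, 303, 177]);


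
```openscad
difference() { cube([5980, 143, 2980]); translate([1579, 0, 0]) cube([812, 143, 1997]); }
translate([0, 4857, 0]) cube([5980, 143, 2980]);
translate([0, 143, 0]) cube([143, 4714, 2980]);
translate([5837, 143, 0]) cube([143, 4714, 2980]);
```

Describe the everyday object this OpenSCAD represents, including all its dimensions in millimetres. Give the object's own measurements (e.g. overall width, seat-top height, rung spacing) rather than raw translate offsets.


A single room: four walls, each 2980 mm tall and 143 mm thick, enclosing an outside footprint 5980×5000 mm (x × y), no floor or roof. The front and back walls (−y and +y sides) run the full x-width; the side walls fit between their inner faces. A door opening 812 mm wide and 1997 mm tall is cut through the front wall from the floor up, its −x edge 1579 mm from the wall's −x end.


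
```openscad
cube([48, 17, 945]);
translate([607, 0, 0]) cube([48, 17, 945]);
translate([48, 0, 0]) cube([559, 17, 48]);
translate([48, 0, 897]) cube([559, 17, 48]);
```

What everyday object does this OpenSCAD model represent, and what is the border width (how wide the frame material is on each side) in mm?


A picture frame. The border width is 48 mm.

Four thin pieces enclosing a rectangular opening — a picture frame. The two full-height stiles are 945 mm tall; the top rail sits at z = 897 and is 48 mm tall, so the border above the opening is 945 − 897 = 48 mm, matching the stile x-width.


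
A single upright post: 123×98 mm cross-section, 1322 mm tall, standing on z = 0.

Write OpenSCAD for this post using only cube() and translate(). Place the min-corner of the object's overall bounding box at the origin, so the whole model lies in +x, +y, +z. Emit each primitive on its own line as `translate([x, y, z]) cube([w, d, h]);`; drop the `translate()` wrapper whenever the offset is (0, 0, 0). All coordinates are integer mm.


cube([123, 98, 1322]);


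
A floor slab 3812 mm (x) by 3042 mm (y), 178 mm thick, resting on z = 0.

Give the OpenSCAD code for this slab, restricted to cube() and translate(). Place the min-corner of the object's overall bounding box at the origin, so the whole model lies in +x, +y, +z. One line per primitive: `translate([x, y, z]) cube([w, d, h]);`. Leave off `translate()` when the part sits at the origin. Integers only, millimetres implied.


cube([3812, 3042, 178]);


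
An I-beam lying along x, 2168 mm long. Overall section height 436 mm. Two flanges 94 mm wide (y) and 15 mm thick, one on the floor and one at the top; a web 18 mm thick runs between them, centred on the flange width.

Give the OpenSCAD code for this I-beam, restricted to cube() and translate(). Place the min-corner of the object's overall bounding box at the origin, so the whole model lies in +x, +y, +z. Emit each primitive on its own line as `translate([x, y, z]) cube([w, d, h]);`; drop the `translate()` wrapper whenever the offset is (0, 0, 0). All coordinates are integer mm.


cube([2168, 94, 15]);
translate([0, 38, 15]) cube([2168, 18, 406]);
translate([0, 0, 421]) cube([2168, 94, 15]);


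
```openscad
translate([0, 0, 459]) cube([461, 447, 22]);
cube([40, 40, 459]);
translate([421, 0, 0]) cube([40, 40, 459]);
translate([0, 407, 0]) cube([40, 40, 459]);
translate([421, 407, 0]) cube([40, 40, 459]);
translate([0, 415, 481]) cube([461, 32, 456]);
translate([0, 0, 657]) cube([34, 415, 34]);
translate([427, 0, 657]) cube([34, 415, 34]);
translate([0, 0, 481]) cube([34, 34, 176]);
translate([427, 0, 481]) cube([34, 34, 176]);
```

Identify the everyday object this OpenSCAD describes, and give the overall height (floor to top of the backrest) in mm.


A chair. The overall height is 937 mm.

A slab on four corner posts with a tall panel at the back — a chair. The seat slab sits at z = 459 with thickness 22, and the 456 mm backrest starts at the seat top, so the overall height is 459 + 22 + 456 = 937 mm.


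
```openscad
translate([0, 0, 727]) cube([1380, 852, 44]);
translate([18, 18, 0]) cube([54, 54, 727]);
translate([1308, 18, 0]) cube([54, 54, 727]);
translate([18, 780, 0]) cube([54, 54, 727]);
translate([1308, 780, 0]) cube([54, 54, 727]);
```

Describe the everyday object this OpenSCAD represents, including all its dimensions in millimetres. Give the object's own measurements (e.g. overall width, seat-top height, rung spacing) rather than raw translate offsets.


A rectangular dining table. The top is 1380×852×44 mm with its upper surface at z = 771 mm. It stands on four 54×54 mm square legs, each inset 18 mm from the nearest pair of top edges, running from the floor to the underside of the top.


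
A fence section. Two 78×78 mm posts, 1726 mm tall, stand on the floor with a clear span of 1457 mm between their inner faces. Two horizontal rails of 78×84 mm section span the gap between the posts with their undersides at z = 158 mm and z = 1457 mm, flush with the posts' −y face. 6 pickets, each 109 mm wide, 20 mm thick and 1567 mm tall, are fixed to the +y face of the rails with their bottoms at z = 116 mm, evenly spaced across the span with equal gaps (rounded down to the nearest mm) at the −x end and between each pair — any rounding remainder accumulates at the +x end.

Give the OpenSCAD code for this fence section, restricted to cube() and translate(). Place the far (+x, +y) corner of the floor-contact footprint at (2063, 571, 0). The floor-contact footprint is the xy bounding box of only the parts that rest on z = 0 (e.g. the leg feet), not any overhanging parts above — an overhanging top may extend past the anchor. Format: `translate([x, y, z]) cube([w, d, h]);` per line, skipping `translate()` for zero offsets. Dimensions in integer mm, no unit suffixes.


translate([450, 493, 0]) cube([78, 78, 1726]);
translate([1985, 493, 0]) cube([78, 78, 1726]);
translate([528, 493, 158]) cube([1457, 78, 84]);
translate([528, 493, 1457]) cube([1457, 78, 84]);
translate([642, 571, 116]) cube([109, 20, 1567]);
translate([865, 571, 116]) cube([109, 20, 1567]);
translate([1088, 571, 116]) cube([109, 20, 1567]);
translate([1311, 571, 116]) cube([109, 20, 1567]);
translate([1534, 571, 116]) cube([109, 20, 1567]);
translate([1757, 571, 116]) cube([109, 20, 1567]);


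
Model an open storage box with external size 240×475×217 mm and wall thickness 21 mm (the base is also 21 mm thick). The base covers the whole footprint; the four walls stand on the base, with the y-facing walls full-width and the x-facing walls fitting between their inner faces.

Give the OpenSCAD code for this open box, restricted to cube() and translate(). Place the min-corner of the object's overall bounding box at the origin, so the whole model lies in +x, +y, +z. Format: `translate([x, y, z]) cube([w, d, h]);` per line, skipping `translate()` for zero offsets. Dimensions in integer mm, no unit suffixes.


cube([240, 475, 21]);
translate([0, 0, 21]) cube([240, 21, 196]);
translate([0, 454, 21]) cube([240, 21, 196]);
translate([0, 21, 21]) cube([21, 433, 196]);
translate([219, 21, 21]) cube([21, 433, 196]);


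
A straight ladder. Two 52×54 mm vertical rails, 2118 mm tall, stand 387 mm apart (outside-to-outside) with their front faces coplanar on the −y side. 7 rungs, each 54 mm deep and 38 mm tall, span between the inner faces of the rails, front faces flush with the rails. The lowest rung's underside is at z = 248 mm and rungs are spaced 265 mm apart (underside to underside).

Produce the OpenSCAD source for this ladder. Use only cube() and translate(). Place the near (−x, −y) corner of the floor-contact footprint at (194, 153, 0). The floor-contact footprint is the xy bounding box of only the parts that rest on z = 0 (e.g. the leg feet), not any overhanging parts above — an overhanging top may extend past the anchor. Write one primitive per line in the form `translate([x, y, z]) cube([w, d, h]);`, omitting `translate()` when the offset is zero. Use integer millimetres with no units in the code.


// rung span = 387 - 2*52 = 283
// rung[k] z = 248 + k*265
translate([194, 153, 0]) cube([52, 54, 2118]);
translate([529, 153, 0]) cube([52, 54, 2118]);
translate([246, 153, 248]) cube([283, 54, 38]);
translate([246, 153, 513]) cube([283, 54, 38]);
translate([246, 153, 778]) cube([283, 54, 38]);
translate([246, 153, 1043]) cube([283, 54, 38]);
translate([246, 153, 1308]) cube([283, 54, 38]);
translate([246, 153, 1573]) cube([283, 54, 38]);
translate([246, 153, 1838]) cube([283, 54, 38]);


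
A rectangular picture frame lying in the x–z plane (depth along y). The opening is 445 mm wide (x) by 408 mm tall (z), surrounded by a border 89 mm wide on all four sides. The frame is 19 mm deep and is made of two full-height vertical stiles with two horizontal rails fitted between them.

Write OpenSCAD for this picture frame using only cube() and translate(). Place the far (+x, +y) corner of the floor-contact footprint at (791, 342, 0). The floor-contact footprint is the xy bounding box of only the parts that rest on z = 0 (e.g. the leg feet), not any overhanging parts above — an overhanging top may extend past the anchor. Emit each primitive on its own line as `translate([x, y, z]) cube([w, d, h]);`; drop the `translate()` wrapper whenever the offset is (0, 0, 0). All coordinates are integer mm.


translate([168, 323, 0]) cube([89, 19, 586]);
translate([702, 323, 0]) cube([89, 19, 586]);
translate([257, 323, 0]) cube([445, 19, 89]);
translate([257, 323, 497]) cube([445, 19, 89]);


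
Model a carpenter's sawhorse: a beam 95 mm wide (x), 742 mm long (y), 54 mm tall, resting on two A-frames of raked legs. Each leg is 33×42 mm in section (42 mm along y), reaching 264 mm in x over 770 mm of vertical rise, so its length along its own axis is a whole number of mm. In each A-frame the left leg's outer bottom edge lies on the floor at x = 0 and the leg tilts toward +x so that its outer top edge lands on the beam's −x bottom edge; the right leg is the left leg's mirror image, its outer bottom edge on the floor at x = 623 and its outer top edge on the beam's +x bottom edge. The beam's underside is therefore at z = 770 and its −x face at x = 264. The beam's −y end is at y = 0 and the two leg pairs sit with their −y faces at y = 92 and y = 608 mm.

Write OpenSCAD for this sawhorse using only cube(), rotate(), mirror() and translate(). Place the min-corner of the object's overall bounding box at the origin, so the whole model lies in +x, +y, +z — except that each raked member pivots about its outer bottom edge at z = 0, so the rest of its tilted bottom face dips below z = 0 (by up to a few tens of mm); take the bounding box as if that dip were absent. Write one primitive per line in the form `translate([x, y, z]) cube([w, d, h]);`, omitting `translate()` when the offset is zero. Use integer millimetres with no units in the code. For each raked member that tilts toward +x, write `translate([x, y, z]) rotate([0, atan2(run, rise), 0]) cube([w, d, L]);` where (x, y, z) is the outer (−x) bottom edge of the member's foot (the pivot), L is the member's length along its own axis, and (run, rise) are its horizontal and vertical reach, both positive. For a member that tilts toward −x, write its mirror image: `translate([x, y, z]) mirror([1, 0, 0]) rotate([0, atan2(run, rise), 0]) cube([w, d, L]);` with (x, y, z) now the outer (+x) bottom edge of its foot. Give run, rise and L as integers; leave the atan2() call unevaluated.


// leg length = √(264² + 770²) = 814
// right-leg outer foot x = 2·264 + 95 = 623
// beam min-corner = (264, 0, 770)
translate([264, 0, 770]) cube([95, 742, 54]);
translate([0, 92, 0]) rotate([0, atan2(264, 770), 0]) cube([33, 42, 814]);
translate([623, 92, 0]) mirror([1, 0, 0]) rotate([0, atan2(264, 770), 0]) cube([33, 42, 814]);
translate([0, 608, 0]) rotate([0, atan2(264, 770), 0]) cube([33, 42, 814]);
translate([623, 608, 0]) mirror([1, 0, 0]) rotate([0, atan2(264, 770), 0]) cube([33, 42, 814]);


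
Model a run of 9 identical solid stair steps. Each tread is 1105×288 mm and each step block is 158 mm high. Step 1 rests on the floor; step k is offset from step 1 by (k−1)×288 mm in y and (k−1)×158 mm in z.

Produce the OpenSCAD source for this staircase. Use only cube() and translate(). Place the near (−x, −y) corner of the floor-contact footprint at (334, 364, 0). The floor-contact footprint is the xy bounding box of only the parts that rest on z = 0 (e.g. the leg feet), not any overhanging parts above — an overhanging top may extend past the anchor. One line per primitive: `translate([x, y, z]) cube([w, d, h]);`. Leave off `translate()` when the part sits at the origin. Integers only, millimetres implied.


translate([334, 364, 0]) cube([1105, 288, 158]);
translate([334, 652, 158]) cube([1105, 288, 158]);
translate([334, 940, 316]) cube([1105, 288, 158]);
translate([334, 1228, 474]) cube([1105, 288, 158]);
translate([334, 1516, 632]) cube([1105, 288, 158]);
translate([334, 1804, 790]) cube([1105, 288, 158]);
translate([334, 2092, 948]) cube([1105, 288, 158]);
translate([334, 2380, 1106]) cube([1105, 288, 158]);
translate([334, 2668, 1264]) cube([1105, 288, 158]);


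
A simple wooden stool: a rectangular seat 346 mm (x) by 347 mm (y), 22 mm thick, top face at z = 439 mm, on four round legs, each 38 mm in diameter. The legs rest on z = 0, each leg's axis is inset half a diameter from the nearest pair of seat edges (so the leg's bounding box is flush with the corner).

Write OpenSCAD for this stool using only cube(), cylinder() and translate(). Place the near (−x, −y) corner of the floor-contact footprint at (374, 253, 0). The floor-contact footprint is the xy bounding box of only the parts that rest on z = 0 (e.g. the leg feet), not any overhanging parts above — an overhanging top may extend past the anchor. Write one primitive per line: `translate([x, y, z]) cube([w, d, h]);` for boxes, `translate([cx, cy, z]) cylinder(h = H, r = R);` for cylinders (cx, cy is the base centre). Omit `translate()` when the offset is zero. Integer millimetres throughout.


translate([374, 253, 417]) cube([346, 347, 22]);
translate([393, 272, 0]) cylinder(h = 417, r = 19);
translate([701, 272, 0]) cylinder(h = 417, r = 19);
translate([393, 581, 0]) cylinder(h = 417, r = 19);
translate([701, 581, 0]) cylinder(h = 417, r = 19);


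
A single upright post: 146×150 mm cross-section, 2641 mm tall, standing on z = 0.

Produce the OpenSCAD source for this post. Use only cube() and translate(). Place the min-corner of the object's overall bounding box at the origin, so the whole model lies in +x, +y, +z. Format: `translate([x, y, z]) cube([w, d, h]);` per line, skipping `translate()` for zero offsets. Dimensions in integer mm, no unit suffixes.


cube([146, 150, 2641]);


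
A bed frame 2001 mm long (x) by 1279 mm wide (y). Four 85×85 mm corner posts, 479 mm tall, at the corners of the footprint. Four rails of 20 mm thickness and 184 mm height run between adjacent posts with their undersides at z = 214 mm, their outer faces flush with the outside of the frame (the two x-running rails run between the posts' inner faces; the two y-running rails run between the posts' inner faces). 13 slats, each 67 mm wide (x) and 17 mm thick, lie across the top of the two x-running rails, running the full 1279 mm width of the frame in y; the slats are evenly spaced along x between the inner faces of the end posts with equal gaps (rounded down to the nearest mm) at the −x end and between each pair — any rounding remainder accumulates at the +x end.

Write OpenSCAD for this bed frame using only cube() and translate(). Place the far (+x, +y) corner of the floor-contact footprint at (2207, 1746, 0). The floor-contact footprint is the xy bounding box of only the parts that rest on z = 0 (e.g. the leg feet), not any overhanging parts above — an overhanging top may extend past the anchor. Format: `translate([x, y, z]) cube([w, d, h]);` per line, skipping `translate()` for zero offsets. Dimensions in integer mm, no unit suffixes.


translate([206, 467, 0]) cube([85, 85, 479]);
translate([206, 1661, 0]) cube([85, 85, 479]);
translate([2122, 467, 0]) cube([85, 85, 479]);
translate([2122, 1661, 0]) cube([85, 85, 479]);
translate([291, 467, 214]) cube([1831, 20, 184]);
translate([291, 1726, 214]) cube([1831, 20, 184]);
translate([206, 552, 214]) cube([20, 1109, 184]);
translate([2187, 552, 214]) cube([20, 1109, 184]);
translate([359, 467, 398]) cube([67, 1279, 17]);
translate([494, 467, 398]) cube([67, 1279, 17]);
translate([629, 467, 398]) cube([67, 1279, 17]);
translate([764, 467, 398]) cube([67, 1279, 17]);
translate([899, 467, 398]) cube([67, 1279, 17]);
translate([1034, 467, 398]) cube([67, 1279, 17]);
translate([1169, 467, 398]) cube([67, 1279, 17]);
translate([1304, 467, 398]) cube([67, 1279, 17]);
translate([1439, 467, 398]) cube([67, 1279, 17]);
translate([1574, 467, 398]) cube([67, 1279, 17]);
translate([1709, 467, 398]) cube([67, 1279, 17]);
translate([1844, 467, 398]) cube([67, 1279, 17]);
translate([1979, 467, 398]) cube([67, 1279, 17]);


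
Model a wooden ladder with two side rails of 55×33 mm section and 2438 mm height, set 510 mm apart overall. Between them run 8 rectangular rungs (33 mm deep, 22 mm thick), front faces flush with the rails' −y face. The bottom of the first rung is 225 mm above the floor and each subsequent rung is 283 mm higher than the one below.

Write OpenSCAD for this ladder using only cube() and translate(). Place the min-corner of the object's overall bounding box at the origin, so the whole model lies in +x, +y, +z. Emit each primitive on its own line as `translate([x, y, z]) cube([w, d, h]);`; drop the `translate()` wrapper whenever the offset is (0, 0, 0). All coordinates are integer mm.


cube([55, 33, 2438]);
translate([455, 0, 0]) cube([55, 33, 2438]);
translate([55, 0, 225]) cube([400, 33, 22]);
translate([55, 0, 508]) cube([400, 33, 22]);
translate([55, 0, 791]) cube([400, 33, 22]);
translate([55, 0, 1074]) cube([400, 33, 22]);
translate([55, 0, 1357]) cube([400, 33, 22]);
translate([55, 0, 1640]) cube([400, 33, 22]);
translate([55, 0, 1923]) cube([400, 33, 22]);
translate([55, 0, 2206]) cube([400, 33, 22]);


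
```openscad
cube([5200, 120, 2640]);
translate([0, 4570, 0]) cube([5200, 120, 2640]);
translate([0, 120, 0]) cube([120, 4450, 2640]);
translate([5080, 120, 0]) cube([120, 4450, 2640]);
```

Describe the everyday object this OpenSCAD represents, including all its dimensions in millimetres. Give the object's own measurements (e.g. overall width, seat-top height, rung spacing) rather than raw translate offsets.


The wall frame of a small rectangular building: four walls, each 2640 mm tall and 120 mm thick, enclosing a footprint 5200 mm (x) by 4690 mm (y) outside-to-outside, with no floor or roof. The front and back walls (the −y and +y sides) span the full width; the two side walls fit between them.


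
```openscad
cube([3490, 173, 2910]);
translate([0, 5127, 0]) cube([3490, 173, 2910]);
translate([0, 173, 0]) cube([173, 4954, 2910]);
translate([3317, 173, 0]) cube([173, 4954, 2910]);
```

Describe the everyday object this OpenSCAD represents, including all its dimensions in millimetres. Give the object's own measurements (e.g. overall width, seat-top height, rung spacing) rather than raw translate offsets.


The wall frame of a small rectangular building: four walls, each 2910 mm tall and 173 mm thick, enclosing a footprint 3490 mm (x) by 5300 mm (y) outside-to-outside, with no floor or roof. The front and back walls (the −y and +y sides) span the full width; the two side walls fit between them.


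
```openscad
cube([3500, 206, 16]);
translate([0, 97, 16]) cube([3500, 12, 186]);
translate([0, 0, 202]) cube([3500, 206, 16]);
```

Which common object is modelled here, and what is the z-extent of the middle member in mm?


An I-beam. The web height is 186 mm.

Two wide flanges with a thin centred web — an I-beam. Overall 218 mm minus two 16 mm flanges gives a web of 218 − 2·16 = 186 mm.


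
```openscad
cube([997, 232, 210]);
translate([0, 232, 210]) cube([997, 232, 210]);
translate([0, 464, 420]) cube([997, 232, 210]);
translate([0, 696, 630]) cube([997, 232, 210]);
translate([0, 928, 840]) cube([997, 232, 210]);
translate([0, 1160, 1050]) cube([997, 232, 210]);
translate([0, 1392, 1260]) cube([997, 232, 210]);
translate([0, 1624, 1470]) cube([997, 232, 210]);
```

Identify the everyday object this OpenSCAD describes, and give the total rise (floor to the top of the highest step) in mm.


A staircase. The total rise is 1680 mm.

8 identical blocks, each offset up and back from the previous — a staircase. Each step is 210 mm tall and there are 8 of them, so the total rise is 8 × 210 = 1680 mm.


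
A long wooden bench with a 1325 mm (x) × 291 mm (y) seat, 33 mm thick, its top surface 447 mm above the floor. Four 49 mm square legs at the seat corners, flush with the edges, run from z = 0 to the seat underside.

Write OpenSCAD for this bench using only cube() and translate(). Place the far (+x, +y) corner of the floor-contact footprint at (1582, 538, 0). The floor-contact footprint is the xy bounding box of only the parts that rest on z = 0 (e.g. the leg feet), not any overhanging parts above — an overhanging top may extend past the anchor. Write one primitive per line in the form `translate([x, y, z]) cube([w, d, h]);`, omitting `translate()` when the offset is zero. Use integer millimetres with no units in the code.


// leg_h = 447 − 33 = 414
translate([257, 247, 414]) cube([1325, 291, 33]);
translate([257, 247, 0]) cube([49, 49, 414]);
translate([257, 489, 0]) cube([49, 49, 414]);
translate([1533, 247, 0]) cube([49, 49, 414]);
translate([1533, 489, 0]) cube([49, 49, 414]);


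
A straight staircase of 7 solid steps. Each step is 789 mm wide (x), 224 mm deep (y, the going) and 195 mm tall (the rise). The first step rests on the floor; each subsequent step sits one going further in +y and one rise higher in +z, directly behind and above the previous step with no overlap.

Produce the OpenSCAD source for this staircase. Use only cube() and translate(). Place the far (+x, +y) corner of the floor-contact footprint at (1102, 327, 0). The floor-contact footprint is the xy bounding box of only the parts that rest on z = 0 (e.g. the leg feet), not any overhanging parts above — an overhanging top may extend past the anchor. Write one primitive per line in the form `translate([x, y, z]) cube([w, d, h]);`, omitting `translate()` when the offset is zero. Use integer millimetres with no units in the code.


translate([313, 103, 0]) cube([789, 224, 195]);
translate([313, 327, 195]) cube([789, 224, 195]);
translate([313, 551, 390]) cube([789, 224, 195]);
translate([313, 775, 585]) cube([789, 224, 195]);
translate([313, 999, 780]) cube([789, 224, 195]);
translate([313, 1223, 975]) cube([789, 224, 195]);
translate([313, 1447, 1170]) cube([789, 224, 195]);


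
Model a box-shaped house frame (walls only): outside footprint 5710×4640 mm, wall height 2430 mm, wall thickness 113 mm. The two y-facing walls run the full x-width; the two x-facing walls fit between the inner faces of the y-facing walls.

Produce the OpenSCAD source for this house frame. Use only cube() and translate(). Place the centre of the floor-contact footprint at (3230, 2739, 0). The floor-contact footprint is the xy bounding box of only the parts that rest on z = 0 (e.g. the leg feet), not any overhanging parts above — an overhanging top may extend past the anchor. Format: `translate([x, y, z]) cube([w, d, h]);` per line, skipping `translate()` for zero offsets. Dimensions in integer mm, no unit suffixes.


translate([375, 419, 0]) cube([5710, 113, 2430]);
translate([375, 4946, 0]) cube([5710, 113, 2430]);
translate([375, 532, 0]) cube([113, 4414, 2430]);
translate([5972, 532, 0]) cube([113, 4414, 2430]);


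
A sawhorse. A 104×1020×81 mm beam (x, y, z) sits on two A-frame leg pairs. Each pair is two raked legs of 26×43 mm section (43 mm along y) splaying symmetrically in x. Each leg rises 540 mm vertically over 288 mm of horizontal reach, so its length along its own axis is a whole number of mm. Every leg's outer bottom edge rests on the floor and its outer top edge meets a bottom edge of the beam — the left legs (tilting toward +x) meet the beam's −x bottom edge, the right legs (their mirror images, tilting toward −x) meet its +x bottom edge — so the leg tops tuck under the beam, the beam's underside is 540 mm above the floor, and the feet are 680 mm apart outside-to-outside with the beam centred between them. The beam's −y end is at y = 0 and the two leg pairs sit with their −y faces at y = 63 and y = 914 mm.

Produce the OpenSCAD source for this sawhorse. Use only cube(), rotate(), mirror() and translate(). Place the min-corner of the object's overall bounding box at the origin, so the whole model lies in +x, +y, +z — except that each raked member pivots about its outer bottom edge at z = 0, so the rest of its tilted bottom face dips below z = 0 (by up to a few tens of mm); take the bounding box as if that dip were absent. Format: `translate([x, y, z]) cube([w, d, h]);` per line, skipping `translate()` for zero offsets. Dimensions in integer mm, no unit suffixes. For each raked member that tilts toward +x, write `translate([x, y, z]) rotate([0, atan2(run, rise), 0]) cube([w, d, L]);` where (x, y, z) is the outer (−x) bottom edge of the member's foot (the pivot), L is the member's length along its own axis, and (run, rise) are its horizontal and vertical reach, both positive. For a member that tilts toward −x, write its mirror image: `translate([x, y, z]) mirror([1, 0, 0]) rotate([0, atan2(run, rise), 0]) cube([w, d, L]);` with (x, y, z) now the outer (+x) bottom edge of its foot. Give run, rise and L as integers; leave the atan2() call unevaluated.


translate([288, 0, 540]) cube([104, 1020, 81]);
translate([0, 63, 0]) rotate([0, atan2(288, 540), 0]) cube([26, 43, 612]);
translate([680, 63, 0]) mirror([1, 0, 0]) rotate([0, atan2(288, 540), 0]) cube([26, 43, 612]);
translate([0, 914, 0]) rotate([0, atan2(288, 540), 0]) cube([26, 43, 612]);
translate([680, 914, 0]) mirror([1, 0, 0]) rotate([0, atan2(288, 540), 0]) cube([26, 43, 612]);


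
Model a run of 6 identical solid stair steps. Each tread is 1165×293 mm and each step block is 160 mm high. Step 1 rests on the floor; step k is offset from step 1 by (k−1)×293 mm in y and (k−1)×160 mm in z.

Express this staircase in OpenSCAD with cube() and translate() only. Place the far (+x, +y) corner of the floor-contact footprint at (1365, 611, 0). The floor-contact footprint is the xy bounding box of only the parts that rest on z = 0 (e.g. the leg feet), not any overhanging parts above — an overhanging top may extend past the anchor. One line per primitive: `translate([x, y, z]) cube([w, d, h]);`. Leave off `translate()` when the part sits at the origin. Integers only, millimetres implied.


translate([200, 318, 0]) cube([1165, 293, 160]);
translate([200, 611, 160]) cube([1165, 293, 160]);
translate([200, 904, 320]) cube([1165, 293, 160]);
translate([200, 1197, 480]) cube([1165, 293, 160]);
translate([200, 1490, 640]) cube([1165, 293, 160]);
translate([200, 1783, 800]) cube([1165, 293, 160]);


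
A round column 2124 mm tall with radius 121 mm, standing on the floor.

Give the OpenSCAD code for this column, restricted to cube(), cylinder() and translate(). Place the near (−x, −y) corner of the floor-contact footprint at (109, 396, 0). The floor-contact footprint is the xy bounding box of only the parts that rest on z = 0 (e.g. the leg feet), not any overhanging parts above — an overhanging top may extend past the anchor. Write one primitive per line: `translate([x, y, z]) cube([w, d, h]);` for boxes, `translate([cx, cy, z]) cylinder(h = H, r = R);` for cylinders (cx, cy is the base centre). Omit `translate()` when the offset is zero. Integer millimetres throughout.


translate([230, 517, 0]) cylinder(h = 2124, r = 121);


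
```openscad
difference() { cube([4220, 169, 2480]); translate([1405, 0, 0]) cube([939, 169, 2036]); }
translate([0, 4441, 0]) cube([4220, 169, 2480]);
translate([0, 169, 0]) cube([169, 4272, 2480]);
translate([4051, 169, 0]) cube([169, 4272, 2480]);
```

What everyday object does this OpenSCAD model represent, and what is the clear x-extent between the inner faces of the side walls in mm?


A single room. The interior width is 3882 mm.

Four walls enclosing a rectangle with a door in the front wall — a room. Outside width 4220 minus two 169 mm walls gives 3882 mm.


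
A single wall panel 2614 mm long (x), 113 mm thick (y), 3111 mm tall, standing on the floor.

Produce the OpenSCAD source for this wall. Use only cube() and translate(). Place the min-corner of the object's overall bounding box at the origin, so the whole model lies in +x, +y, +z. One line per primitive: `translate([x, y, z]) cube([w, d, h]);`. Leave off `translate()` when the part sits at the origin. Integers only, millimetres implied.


cube([2614, 113, 3111]);


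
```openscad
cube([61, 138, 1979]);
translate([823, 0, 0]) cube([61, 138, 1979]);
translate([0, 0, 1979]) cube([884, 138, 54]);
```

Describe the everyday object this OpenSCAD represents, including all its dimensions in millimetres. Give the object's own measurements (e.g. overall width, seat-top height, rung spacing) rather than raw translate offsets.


A door frame. The clear opening is 762 mm wide and 1979 mm high. Two 61 mm wide jambs, 138 mm deep, stand either side of the opening from the floor to the top of the opening. A 54 mm thick head sits across the top of both jambs, spanning the full outside width of the frame.


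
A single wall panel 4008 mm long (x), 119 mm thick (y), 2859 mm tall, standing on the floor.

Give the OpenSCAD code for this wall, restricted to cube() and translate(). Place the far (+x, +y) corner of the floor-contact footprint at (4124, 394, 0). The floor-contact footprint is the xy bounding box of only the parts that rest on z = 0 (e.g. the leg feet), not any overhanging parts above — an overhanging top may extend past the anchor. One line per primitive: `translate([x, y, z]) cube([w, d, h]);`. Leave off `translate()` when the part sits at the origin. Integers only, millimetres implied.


translate([116, 275, 0]) cube([4008, 119, 2859]);


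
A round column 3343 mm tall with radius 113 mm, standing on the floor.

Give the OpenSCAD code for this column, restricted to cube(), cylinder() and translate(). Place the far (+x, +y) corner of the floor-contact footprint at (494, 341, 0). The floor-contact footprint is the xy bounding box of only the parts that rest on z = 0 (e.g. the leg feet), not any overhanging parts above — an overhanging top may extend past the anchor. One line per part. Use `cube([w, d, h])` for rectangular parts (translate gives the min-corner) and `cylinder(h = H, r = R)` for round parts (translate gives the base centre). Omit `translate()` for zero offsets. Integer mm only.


translate([381, 228, 0]) cylinder(h = 3343, r = 113);


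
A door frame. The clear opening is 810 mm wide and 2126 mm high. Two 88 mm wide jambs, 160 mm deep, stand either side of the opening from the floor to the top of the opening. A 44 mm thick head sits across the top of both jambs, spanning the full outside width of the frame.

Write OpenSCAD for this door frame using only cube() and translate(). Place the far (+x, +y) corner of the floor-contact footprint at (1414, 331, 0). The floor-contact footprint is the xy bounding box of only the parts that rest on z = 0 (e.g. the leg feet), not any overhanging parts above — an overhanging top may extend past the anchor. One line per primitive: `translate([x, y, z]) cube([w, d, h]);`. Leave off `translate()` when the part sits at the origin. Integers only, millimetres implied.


translate([428, 171, 0]) cube([88, 160, 2126]);
translate([1326, 171, 0]) cube([88, 160, 2126]);
translate([428, 171, 2126]) cube([986, 160, 44]);


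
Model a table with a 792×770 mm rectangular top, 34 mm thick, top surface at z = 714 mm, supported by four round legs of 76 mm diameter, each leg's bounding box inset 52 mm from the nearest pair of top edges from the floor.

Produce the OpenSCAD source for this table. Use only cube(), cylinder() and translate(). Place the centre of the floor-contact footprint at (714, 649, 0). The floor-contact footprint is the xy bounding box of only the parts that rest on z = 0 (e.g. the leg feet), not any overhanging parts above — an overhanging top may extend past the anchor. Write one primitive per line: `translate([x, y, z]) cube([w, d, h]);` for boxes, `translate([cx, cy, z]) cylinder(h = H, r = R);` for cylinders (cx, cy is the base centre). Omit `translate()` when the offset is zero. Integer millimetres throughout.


// leg_h = 714 - 34 = 680
translate([318, 264, 680]) cube([792, 770, 34]);
translate([408, 354, 0]) cylinder(h = 680, r = 38);
translate([1020, 354, 0]) cylinder(h = 680, r = 38);
translate([408, 944, 0]) cylinder(h = 680, r = 38);
translate([1020, 944, 0]) cylinder(h = 680, r = 38);


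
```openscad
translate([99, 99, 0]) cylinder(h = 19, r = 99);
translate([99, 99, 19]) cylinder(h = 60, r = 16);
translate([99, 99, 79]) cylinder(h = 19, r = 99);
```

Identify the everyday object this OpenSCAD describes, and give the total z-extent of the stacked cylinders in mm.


A spool. The overall height is 98 mm.

Three coaxial cylinders, large–small–large — a spool. Two 19 mm flanges and a 60 mm core give 19 + 60 + 19 = 98 mm.


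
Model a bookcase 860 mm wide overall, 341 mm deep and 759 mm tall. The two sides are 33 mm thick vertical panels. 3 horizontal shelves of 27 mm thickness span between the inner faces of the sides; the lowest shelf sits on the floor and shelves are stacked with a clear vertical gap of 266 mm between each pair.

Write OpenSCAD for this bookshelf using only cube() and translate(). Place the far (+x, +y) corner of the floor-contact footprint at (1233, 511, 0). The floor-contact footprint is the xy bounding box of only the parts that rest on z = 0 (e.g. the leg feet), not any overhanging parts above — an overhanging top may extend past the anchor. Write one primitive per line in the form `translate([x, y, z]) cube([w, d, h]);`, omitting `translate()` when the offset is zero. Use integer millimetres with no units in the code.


translate([373, 170, 0]) cube([33, 341, 759]);
translate([1200, 170, 0]) cube([33, 341, 759]);
translate([406, 170, 0]) cube([794, 341, 27]);
translate([406, 170, 293]) cube([794, 341, 27]);
translate([406, 170, 586]) cube([794, 341, 27]);


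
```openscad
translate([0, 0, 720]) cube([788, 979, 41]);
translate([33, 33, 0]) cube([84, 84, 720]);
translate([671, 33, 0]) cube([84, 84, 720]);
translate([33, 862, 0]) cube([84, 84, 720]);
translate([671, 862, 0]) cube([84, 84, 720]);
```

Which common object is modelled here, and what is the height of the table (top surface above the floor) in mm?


A table. The table height is 761 mm.

A 788×979×41 slab sits at z = 720 on four 84 mm square posts — a table. The top surface is at 720 + 41 = 761 mm.


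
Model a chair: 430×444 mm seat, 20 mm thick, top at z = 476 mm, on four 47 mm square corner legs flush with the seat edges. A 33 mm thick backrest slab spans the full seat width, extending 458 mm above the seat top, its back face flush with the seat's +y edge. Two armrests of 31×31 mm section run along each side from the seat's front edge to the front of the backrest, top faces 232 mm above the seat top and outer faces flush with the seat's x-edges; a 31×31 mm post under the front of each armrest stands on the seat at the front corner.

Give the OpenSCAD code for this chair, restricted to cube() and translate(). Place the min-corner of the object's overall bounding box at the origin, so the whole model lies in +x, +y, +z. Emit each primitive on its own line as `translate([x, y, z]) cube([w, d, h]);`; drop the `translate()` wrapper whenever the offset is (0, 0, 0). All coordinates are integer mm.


// leg_h = 476 - 20 = 456
// arm post h = 232 - 31 = 201
translate([0, 0, 456]) cube([430, 444, 20]);
cube([47, 47, 456]);
translate([383, 0, 0]) cube([47, 47, 456]);
translate([0, 397, 0]) cube([47, 47, 456]);
translate([383, 397, 0]) cube([47, 47, 456]);
translate([0, 411, 476]) cube([430, 33, 458]);
translate([0, 0, 677]) cube([31, 411, 31]);
translate([399, 0, 677]) cube([31, 411, 31]);
translate([0, 0, 476]) cube([31, 31, 201]);
translate([399, 0, 476]) cube([31, 31, 201]);


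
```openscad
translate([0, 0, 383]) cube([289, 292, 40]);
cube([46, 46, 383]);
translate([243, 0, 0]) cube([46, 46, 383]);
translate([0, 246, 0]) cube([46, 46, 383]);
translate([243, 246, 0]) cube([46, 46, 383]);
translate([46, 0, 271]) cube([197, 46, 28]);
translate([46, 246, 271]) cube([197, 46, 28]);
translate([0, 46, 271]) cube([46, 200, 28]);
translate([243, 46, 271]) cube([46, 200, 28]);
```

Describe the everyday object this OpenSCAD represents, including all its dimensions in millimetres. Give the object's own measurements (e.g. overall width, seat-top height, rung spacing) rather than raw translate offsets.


A four-legged stool. The seat is a 289×292×40 mm slab whose top surface is at z = 423 mm; four square legs, each 46×46 mm in cross-section, run from the floor (z = 0) to the underside of the seat, each flush with a corner of the seat. Four stretchers, 46 mm wide and 28 mm tall, connect adjacent legs with their undersides at z = 271 mm, each running between the inner faces of the legs it joins and aligned with the legs' outer faces on the other axis.


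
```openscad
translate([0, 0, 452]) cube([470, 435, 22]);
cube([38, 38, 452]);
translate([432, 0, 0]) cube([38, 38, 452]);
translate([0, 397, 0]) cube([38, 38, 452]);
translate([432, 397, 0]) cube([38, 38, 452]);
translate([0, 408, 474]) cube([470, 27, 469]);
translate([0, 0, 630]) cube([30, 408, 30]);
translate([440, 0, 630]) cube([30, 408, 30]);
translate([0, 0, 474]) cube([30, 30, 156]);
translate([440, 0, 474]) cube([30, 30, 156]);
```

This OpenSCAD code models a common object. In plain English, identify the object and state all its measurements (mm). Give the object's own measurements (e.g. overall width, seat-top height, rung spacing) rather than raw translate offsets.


A chair. The seat is a 470×435×22 mm slab with its top at z = 474 mm, on four 38×38 mm corner legs (flush with the seat edges, standing on z = 0). A flat backrest 27 mm thick, 469 mm tall, spans the full seat width and rises from the seat top along its +y edge, rear face flush with the rear of the seat. Two armrests of 30×30 mm section run along each side from the seat's front edge to the front of the backrest, top faces 186 mm above the seat top and outer faces flush with the seat's x-edges; a 30×30 mm post under the front of each armrest stands on the seat at the front corner.


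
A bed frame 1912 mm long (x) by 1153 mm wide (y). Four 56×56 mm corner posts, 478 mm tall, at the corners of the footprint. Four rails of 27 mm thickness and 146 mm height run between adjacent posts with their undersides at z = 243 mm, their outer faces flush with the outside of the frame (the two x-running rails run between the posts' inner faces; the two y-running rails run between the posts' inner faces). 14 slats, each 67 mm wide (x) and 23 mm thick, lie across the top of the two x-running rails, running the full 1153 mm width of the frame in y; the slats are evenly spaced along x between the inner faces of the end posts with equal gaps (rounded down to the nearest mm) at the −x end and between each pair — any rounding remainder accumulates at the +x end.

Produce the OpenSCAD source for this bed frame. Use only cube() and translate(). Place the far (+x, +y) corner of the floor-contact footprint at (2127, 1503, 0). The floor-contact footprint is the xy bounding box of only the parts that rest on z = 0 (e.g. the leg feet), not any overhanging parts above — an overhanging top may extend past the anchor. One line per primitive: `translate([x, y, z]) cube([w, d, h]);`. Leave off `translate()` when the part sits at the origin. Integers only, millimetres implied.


translate([215, 350, 0]) cube([56, 56, 478]);
translate([215, 1447, 0]) cube([56, 56, 478]);
translate([2071, 350, 0]) cube([56, 56, 478]);
translate([2071, 1447, 0]) cube([56, 56, 478]);
translate([271, 350, 243]) cube([1800, 27, 146]);
translate([271, 1476, 243]) cube([1800, 27, 146]);
translate([215, 406, 243]) cube([27, 1041, 146]);
translate([2100, 406, 243]) cube([27, 1041, 146]);
translate([328, 350, 389]) cube([67, 1153, 23]);
translate([452, 350, 389]) cube([67, 1153, 23]);
translate([576, 350, 389]) cube([67, 1153, 23]);
translate([700, 350, 389]) cube([67, 1153, 23]);
translate([824, 350, 389]) cube([67, 1153, 23]);
translate([948, 350, 389]) cube([67, 1153, 23]);
translate([1072, 350, 389]) cube([67, 1153, 23]);
translate([1196, 350, 389]) cube([67, 1153, 23]);
translate([1320, 350, 389]) cube([67, 1153, 23]);
translate([1444, 350, 389]) cube([67, 1153, 23]);
translate([1568, 350, 389]) cube([67, 1153, 23]);
translate([1692, 350, 389]) cube([67, 1153, 23]);
translate([1816, 350, 389]) cube([67, 1153, 23]);
translate([1940, 350, 389]) cube([67, 1153, 23]);
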